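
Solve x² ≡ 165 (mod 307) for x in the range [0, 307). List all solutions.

127, 180

Since 307 ≡ 3 (mod 4), a square root of 165 is 165^((307+1)/4) = 165^77 mod 307.
Repeated squaring: 165^2≡209, 165^4≡87, 165^8≡201, 165^16≡184, 165^32≡86, 165^64≡28 (mod 307).
165^77 = 165^(64+8+4+1) ≡ 127 (mod 307).
Check: 127² = 16129 ≡ 165 (mod 307). The two roots are 127 and 180.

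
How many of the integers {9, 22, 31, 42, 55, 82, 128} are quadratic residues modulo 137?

3

(9/137) = +1 → QR.
(22/137) = +1 → QR.
(31/137) = -1 → non-residue.
(42/137) = -1 → non-residue.
(55/137) = -1 → non-residue.
(82/137) = -1 → non-residue.
(128/137) = +1 → QR.
Total quadratic residues among the 7: 3.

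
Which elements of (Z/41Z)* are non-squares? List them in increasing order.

3, 6, 7, 11, 12, 13, 14, 15, 17, 19, 22, 24, 26, 27, 28, 29, 30, 34, 35, 38

Square k = 1,…,20 (k and 41−k give the same square):
1²=1, 2²=4, 3²=9, 4²=16, 5²=25, 6²=36, 7²≡8, 8²≡23, 9²≡40, 10²≡18, 11²≡39, 12²≡21, 13²≡5, 14²≡32, 15²≡20, 16²≡10, 17²≡2, 18²≡37, 19²≡33, 20²≡31 (mod 41).
The residues are {1, 2, 4, 5, 8, 9, 10, 16, 18, 20, 21, 23, 25, 31, 32, 33, 36, 37, 39, 40}; the non-residues are the remaining 20 nonzero classes.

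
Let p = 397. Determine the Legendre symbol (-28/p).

-1

Euler's criterion: (-28/397) ≡ 369^198 (mod 397).
369^2 ≡ 387 (mod 397)
369^4 ≡ 100 (mod 397)
369^8 ≡ 75 (mod 397)
369^16 ≡ 67 (mod 397)
369^32 ≡ 122 (mod 397)
369^64 ≡ 195 (mod 397)
369^128 ≡ 310 (mod 397)
369^198 = 369^(128+64+4+2) ≡ 396 (mod 397).
Result is 396 ≡ −1, so (-28/397) = −1.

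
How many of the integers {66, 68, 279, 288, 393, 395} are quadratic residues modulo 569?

4

(66/569) = +1 → QR.
(68/569) = +1 → QR.
(279/569) = -1 → non-residue.
(288/569) = +1 → QR.
(393/569) = -1 → non-residue.
(395/569) = +1 → QR.
Total quadratic residues among the 6: 4.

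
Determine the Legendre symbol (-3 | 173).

First reduce: -3 ≡ 170 (mod 173).
Pull out 2: since 173 ≡ 5 (mod 8), (2/173) = -1.
Reciprocity: 85 ≡ 1 and 173 ≡ 1 (mod 4), so (85/173) = +(173/85).
Reduce top mod 85: now compute (3/85).
Reciprocity: 3 ≡ 3 and 85 ≡ 1 (mod 4), so (3/85) = +(85/3).
Reduce top mod 3: now compute (1/3).
Reached (1/3) = 1. Collecting the sign flips along the way, the symbol is -1.

-1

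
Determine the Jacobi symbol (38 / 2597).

Pull out 2: since 2597 ≡ 5 (mod 8), (2/2597) = -1.
Reciprocity: 19 ≡ 3 and 2597 ≡ 1 (mod 4), so (19/2597) = +(2597/19).
Reduce top mod 19: now compute (13/19).
Reciprocity: 13 ≡ 1 and 19 ≡ 3 (mod 4), so (13/19) = +(19/13).
Reduce top mod 13: now compute (6/13).
Pull out 2: since 13 ≡ 5 (mod 8), (2/13) = -1.
Reciprocity: 3 ≡ 3 and 13 ≡ 1 (mod 4), so (3/13) = +(13/3).
Reduce top mod 3: now compute (1/3).
Reached (1/3) = 1. Collecting the sign flips along the way, the symbol is +1.

1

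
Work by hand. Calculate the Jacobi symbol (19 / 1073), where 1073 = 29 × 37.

Reciprocity: 19 ≡ 3 and 1073 ≡ 1 (mod 4), so (19/1073) = +(1073/19).
Reduce top mod 19: now compute (9/19).
Reciprocity: 9 ≡ 1 and 19 ≡ 3 (mod 4), so (9/19) = +(19/9).
Reduce top mod 9: now compute (1/9).
Reached (1/9) = 1. Collecting the sign flips along the way, the symbol is +1.

1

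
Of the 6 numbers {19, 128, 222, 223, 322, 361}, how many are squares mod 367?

(19/367) = -1 → non-residue.
(128/367) = +1 → QR.
(222/367) = -1 → non-residue.
(223/367) = -1 → non-residue.
(322/367) = +1 → QR.
(361/367) = +1 → QR.
Total quadratic residues among the 6: 3.

3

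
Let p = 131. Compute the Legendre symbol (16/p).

1

Euler's criterion: (16/131) ≡ 16^65 (mod 131).
16^2 ≡ 125 (mod 131)
16^4 ≡ 36 (mod 131)
16^8 ≡ 117 (mod 131)
16^16 ≡ 65 (mod 131)
16^32 ≡ 33 (mod 131)
16^64 ≡ 41 (mod 131)
16^65 = 16^(64+1) ≡ 1 (mod 131).
Result is 1, so (16/131) = 1.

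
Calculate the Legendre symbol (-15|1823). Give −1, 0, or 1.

1

First reduce: -15 ≡ 1808 (mod 1823).
Pull out 2^4: since 1823 ≡ 7 (mod 8), (2/1823) = +1, so (2/1823)^4 = +1.
Reciprocity: 113 ≡ 1 and 1823 ≡ 3 (mod 4), so (113/1823) = +(1823/113).
Reduce top mod 113: now compute (15/113).
Reciprocity: 15 ≡ 3 and 113 ≡ 1 (mod 4), so (15/113) = +(113/15).
Reduce top mod 15: now compute (8/15).
Pull out 2^3: since 15 ≡ 7 (mod 8), (2/15) = +1, so (2/15)^3 = +1.
Reached (1/15) = 1. Collecting the sign flips along the way, the symbol is +1.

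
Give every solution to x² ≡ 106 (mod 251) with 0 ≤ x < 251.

Since 251 ≡ 3 (mod 4), a square root of 106 is 106^((251+1)/4) = 106^63 mod 251.
Repeated squaring: 106^2≡192, 106^4≡218, 106^8≡85, 106^16≡197, 106^32≡155 (mod 251).
106^63 = 106^(32+16+8+4+2+1) ≡ 68 (mod 251).
Check: 68² = 4624 ≡ 106 (mod 251). The two roots are 68 and 183.

68, 183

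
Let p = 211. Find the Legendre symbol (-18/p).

First reduce: -18 ≡ 193 (mod 211).
Reciprocity: 193 ≡ 1 and 211 ≡ 3 (mod 4), so (193/211) = +(211/193).
Reduce top mod 193: now compute (18/193).
Pull out 2: since 193 ≡ 1 (mod 8), (2/193) = +1.
Reciprocity: 9 ≡ 1 and 193 ≡ 1 (mod 4), so (9/193) = +(193/9).
Reduce top mod 9: now compute (4/9).
Pull out 2^2: since 9 ≡ 1 (mod 8), (2/9) = +1, so (2/9)^2 = +1.
Reached (1/9) = 1. Collecting the sign flips along the way, the symbol is +1.

1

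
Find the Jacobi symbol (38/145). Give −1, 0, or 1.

Pull out 2: since 145 ≡ 1 (mod 8), (2/145) = +1.
Reciprocity: 19 ≡ 3 and 145 ≡ 1 (mod 4), so (19/145) = +(145/19).
Reduce top mod 19: now compute (12/19).
Pull out 2^2: since 19 ≡ 3 (mod 8), (2/19) = -1, so (2/19)^2 = +1.
Reciprocity: 3 ≡ 3 and 19 ≡ 3 (mod 4), so (3/19) = −(19/3).
Reduce top mod 3: now compute (1/3).
Reached (1/3) = 1. Collecting the sign flips along the way, the symbol is -1.

-1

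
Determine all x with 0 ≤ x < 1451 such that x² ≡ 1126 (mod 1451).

Since 1451 ≡ 3 (mod 4), a square root of 1126 is 1126^((1451+1)/4) = 1126^363 mod 1451.
Repeated squaring: 1126^2≡1153, 1126^4≡293, 1126^8≡240, 1126^16≡1011, 1126^32≡617, 1126^64≡527, 1126^128≡588, 1126^256≡406 (mod 1451).
1126^363 = 1126^(256+64+32+8+2+1) ≡ 830 (mod 1451).
Check: 830² = 688900 ≡ 1126 (mod 1451). The two roots are 621 and 830.

621, 830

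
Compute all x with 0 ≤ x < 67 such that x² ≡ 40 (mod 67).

Since 67 ≡ 3 (mod 4), a square root of 40 is 40^((67+1)/4) = 40^17 mod 67.
Repeated squaring: 40^2≡59, 40^4≡64, 40^8≡9, 40^16≡14 (mod 67).
40^17 = 40^(16+1) ≡ 24 (mod 67).
Check: 24² = 576 ≡ 40 (mod 67). The two roots are 24 and 43.

24, 43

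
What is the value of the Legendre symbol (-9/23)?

First reduce: -9 ≡ 14 (mod 23).
Pull out 2: since 23 ≡ 7 (mod 8), (2/23) = +1.
Reciprocity: 7 ≡ 3 and 23 ≡ 3 (mod 4), so (7/23) = −(23/7).
Reduce top mod 7: now compute (2/7).
Pull out 2: since 7 ≡ 7 (mod 8), (2/7) = +1.
Reached (1/7) = 1. Collecting the sign flips along the way, the symbol is -1.

-1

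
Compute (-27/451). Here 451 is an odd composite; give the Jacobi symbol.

1

First reduce: -27 ≡ 424 (mod 451).
Pull out 2^3: since 451 ≡ 3 (mod 8), (2/451) = -1, so (2/451)^3 = -1.
Reciprocity: 53 ≡ 1 and 451 ≡ 3 (mod 4), so (53/451) = +(451/53).
Reduce top mod 53: now compute (27/53).
Reciprocity: 27 ≡ 3 and 53 ≡ 1 (mod 4), so (27/53) = +(53/27).
Reduce top mod 27: now compute (26/27).
Pull out 2: since 27 ≡ 3 (mod 8), (2/27) = -1.
Reciprocity: 13 ≡ 1 and 27 ≡ 3 (mod 4), so (13/27) = +(27/13).
Reduce top mod 13: now compute (1/13).
Reached (1/13) = 1. Collecting the sign flips along the way, the symbol is +1.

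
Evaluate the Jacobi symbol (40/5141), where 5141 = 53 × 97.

-1

Pull out 2^3: since 5141 ≡ 5 (mod 8), (2/5141) = -1, so (2/5141)^3 = -1.
Reciprocity: 5 ≡ 1 and 5141 ≡ 1 (mod 4), so (5/5141) = +(5141/5).
Reduce top mod 5: now compute (1/5).
Reached (1/5) = 1. Collecting the sign flips along the way, the symbol is -1.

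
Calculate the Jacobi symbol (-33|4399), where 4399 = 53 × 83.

1

First reduce: -33 ≡ 4366 (mod 4399).
Pull out 2: since 4399 ≡ 7 (mod 8), (2/4399) = +1.
Reciprocity: 2183 ≡ 3 and 4399 ≡ 3 (mod 4), so (2183/4399) = −(4399/2183).
Reduce top mod 2183: now compute (33/2183).
Reciprocity: 33 ≡ 1 and 2183 ≡ 3 (mod 4), so (33/2183) = +(2183/33).
Reduce top mod 33: now compute (5/33).
Reciprocity: 5 ≡ 1 and 33 ≡ 1 (mod 4), so (5/33) = +(33/5).
Reduce top mod 5: now compute (3/5).
Reciprocity: 3 ≡ 3 and 5 ≡ 1 (mod 4), so (3/5) = +(5/3).
Reduce top mod 3: now compute (2/3).
Pull out 2: since 3 ≡ 3 (mod 8), (2/3) = -1.
Reached (1/3) = 1. Collecting the sign flips along the way, the symbol is +1.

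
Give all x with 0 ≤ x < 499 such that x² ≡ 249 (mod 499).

216, 283

Since 499 ≡ 3 (mod 4), a square root of 249 is 249^((499+1)/4) = 249^125 mod 499.
Repeated squaring: 249^2≡125, 249^4≡156, 249^8≡384, 249^16≡251, 249^32≡127, 249^64≡161 (mod 499).
249^125 = 249^(64+32+16+8+4+1) ≡ 216 (mod 499).
Check: 216² = 46656 ≡ 249 (mod 499). The two roots are 216 and 283.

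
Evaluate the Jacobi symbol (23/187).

-1

Reciprocity: 23 ≡ 3 and 187 ≡ 3 (mod 4), so (23/187) = −(187/23).
Reduce top mod 23: now compute (3/23).
Reciprocity: 3 ≡ 3 and 23 ≡ 3 (mod 4), so (3/23) = −(23/3).
Reduce top mod 3: now compute (2/3).
Pull out 2: since 3 ≡ 3 (mod 8), (2/3) = -1.
Reached (1/3) = 1. Collecting the sign flips along the way, the symbol is -1.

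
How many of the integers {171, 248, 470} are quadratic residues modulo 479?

(171/479) = -1 → non-residue.
(248/479) = -1 → non-residue.
(470/479) = -1 → non-residue.
Total quadratic residues among the 3: 0.

0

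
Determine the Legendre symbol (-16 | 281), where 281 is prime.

1

First reduce: -16 ≡ 265 (mod 281).
Reciprocity: 265 ≡ 1 and 281 ≡ 1 (mod 4), so (265/281) = +(281/265).
Reduce top mod 265: now compute (16/265).
Pull out 2^4: since 265 ≡ 1 (mod 8), (2/265) = +1, so (2/265)^4 = +1.
Reached (1/265) = 1. Collecting the sign flips along the way, the symbol is +1.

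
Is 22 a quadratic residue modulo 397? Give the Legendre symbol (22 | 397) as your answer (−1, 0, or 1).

Pull out 2: since 397 ≡ 5 (mod 8), (2/397) = -1.
Reciprocity: 11 ≡ 3 and 397 ≡ 1 (mod 4), so (11/397) = +(397/11).
Reduce top mod 11: now compute (1/11).
Reached (1/11) = 1. Collecting the sign flips along the way, the symbol is -1.

-1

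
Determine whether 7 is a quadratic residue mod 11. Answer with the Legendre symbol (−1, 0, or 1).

Reciprocity: 7 ≡ 3 and 11 ≡ 3 (mod 4), so (7/11) = −(11/7).
Reduce top mod 7: now compute (4/7).
Pull out 2^2: since 7 ≡ 7 (mod 8), (2/7) = +1, so (2/7)^2 = +1.
Reached (1/7) = 1. Collecting the sign flips along the way, the symbol is -1.

-1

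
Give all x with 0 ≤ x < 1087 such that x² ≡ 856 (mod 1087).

131, 956

Since 1087 ≡ 3 (mod 4), a square root of 856 is 856^((1087+1)/4) = 856^272 mod 1087.
Repeated squaring: 856^2≡98, 856^4≡908, 856^8≡518, 856^16≡922, 856^32≡50, 856^64≡326, 856^128≡837, 856^256≡541 (mod 1087).
856^272 = 856^(256+16) ≡ 956 (mod 1087).
Check: 956² = 913936 ≡ 856 (mod 1087). The two roots are 131 and 956.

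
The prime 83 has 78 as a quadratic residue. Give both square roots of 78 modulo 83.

Since 83 ≡ 3 (mod 4), a square root of 78 is 78^((83+1)/4) = 78^21 mod 83.
Repeated squaring: 78^2≡25, 78^4≡44, 78^8≡27, 78^16≡65 (mod 83).
78^21 = 78^(16+4+1) ≡ 59 (mod 83).
Check: 59² = 3481 ≡ 78 (mod 83). The two roots are 24 and 59.

24, 59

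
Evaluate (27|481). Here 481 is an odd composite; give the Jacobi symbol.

Reciprocity: 27 ≡ 3 and 481 ≡ 1 (mod 4), so (27/481) = +(481/27).
Reduce top mod 27: now compute (22/27).
Pull out 2: since 27 ≡ 3 (mod 8), (2/27) = -1.
Reciprocity: 11 ≡ 3 and 27 ≡ 3 (mod 4), so (11/27) = −(27/11).
Reduce top mod 11: now compute (5/11).
Reciprocity: 5 ≡ 1 and 11 ≡ 3 (mod 4), so (5/11) = +(11/5).
Reduce top mod 5: now compute (1/5).
Reached (1/5) = 1. Collecting the sign flips along the way, the symbol is +1.

1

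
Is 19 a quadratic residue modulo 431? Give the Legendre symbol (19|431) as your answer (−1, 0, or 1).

Reciprocity: 19 ≡ 3 and 431 ≡ 3 (mod 4), so (19/431) = −(431/19).
Reduce top mod 19: now compute (13/19).
Reciprocity: 13 ≡ 1 and 19 ≡ 3 (mod 4), so (13/19) = +(19/13).
Reduce top mod 13: now compute (6/13).
Pull out 2: since 13 ≡ 5 (mod 8), (2/13) = -1.
Reciprocity: 3 ≡ 3 and 13 ≡ 1 (mod 4), so (3/13) = +(13/3).
Reduce top mod 3: now compute (1/3).
Reached (1/3) = 1. Collecting the sign flips along the way, the symbol is +1.

1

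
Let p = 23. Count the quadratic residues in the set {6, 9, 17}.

2

(6/23) = +1 → QR.
(9/23) = +1 → QR.
(17/23) = -1 → non-residue.
Total quadratic residues among the 3: 2.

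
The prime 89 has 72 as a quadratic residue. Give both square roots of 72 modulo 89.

28, 61

89 ≡ 1 (mod 4), so we find a root by search.
Trying successive values, 28² = 784 ≡ 72 (mod 89). The other root is 89 − 28 = 61.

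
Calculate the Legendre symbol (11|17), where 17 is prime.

Reciprocity: 11 ≡ 3 and 17 ≡ 1 (mod 4), so (11/17) = +(17/11).
Reduce top mod 11: now compute (6/11).
Pull out 2: since 11 ≡ 3 (mod 8), (2/11) = -1.
Reciprocity: 3 ≡ 3 and 11 ≡ 3 (mod 4), so (3/11) = −(11/3).
Reduce top mod 3: now compute (2/3).
Pull out 2: since 3 ≡ 3 (mod 8), (2/3) = -1.
Reached (1/3) = 1. Collecting the sign flips along the way, the symbol is -1.

-1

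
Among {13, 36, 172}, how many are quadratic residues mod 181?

(13/181) = +1 → QR.
(36/181) = +1 → QR.
(172/181) = +1 → QR.
Total quadratic residues among the 3: 3.

3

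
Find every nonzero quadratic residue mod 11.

Square k = 1,…,5 (k and 11−k give the same square):
1²=1, 2²=4, 3²=9, 4²≡5, 5²≡3 (mod 11).
So the quadratic residues mod 11 are {1, 3, 4, 5, 9}.

1, 3, 4, 5, 9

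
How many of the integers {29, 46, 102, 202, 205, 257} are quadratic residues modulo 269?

2

(29/269) = -1 → non-residue.
(46/269) = -1 → non-residue.
(102/269) = -1 → non-residue.
(202/269) = +1 → QR.
(205/269) = +1 → QR.
(257/269) = -1 → non-residue.
Total quadratic residues among the 6: 2.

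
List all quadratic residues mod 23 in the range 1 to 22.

Square k = 1,…,11 (k and 23−k give the same square):
1²=1, 2²=4, 3²=9, 4²=16, 5²≡2, 6²≡13, 7²≡3, 8²≡18, 9²≡12, 10²≡8, 11²≡6 (mod 23).
So the quadratic residues mod 23 are {1, 2, 3, 4, 6, 8, 9, 12, 13, 16, 18}.

1, 2, 3, 4, 6, 8, 9, 12, 13, 16, 18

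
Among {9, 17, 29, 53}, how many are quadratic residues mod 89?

(9/89) = +1 → QR.
(17/89) = +1 → QR.
(29/89) = -1 → non-residue.
(53/89) = +1 → QR.
Total quadratic residues among the 4: 3.

3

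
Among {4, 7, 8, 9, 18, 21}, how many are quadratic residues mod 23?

(4/23) = +1 → QR.
(7/23) = -1 → non-residue.
(8/23) = +1 → QR.
(9/23) = +1 → QR.
(18/23) = +1 → QR.
(21/23) = -1 → non-residue.
Total quadratic residues among the 6: 4.

4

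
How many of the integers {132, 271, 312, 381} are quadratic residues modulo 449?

2

(132/449) = -1 → non-residue.
(271/449) = +1 → QR.
(312/449) = +1 → QR.
(381/449) = -1 → non-residue.
Total quadratic residues among the 4: 2.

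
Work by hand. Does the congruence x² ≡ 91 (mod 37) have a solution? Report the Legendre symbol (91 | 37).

-1

Euler's criterion: (91/37) ≡ 17^18 (mod 37).
17^2 ≡ 30 (mod 37)
17^4 ≡ 12 (mod 37)
17^8 ≡ 33 (mod 37)
17^16 ≡ 16 (mod 37)
17^18 = 17^(16+2) ≡ 36 (mod 37).
Result is 36 ≡ −1, so (91/37) = −1.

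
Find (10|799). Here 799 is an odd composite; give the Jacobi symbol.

1

Pull out 2: since 799 ≡ 7 (mod 8), (2/799) = +1.
Reciprocity: 5 ≡ 1 and 799 ≡ 3 (mod 4), so (5/799) = +(799/5).
Reduce top mod 5: now compute (4/5).
Pull out 2^2: since 5 ≡ 5 (mod 8), (2/5) = -1, so (2/5)^2 = +1.
Reached (1/5) = 1. Collecting the sign flips along the way, the symbol is +1.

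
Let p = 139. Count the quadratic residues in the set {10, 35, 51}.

(10/139) = -1 → non-residue.
(35/139) = +1 → QR.
(51/139) = +1 → QR.
Total quadratic residues among the 3: 2.

2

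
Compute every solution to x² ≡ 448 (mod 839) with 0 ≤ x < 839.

Since 839 ≡ 3 (mod 4), a square root of 448 is 448^((839+1)/4) = 448^210 mod 839.
Repeated squaring: 448^2≡183, 448^4≡768, 448^8≡7, 448^16≡49, 448^32≡723, 448^64≡32, 448^128≡185 (mod 839).
448^210 = 448^(128+64+16+2) ≡ 271 (mod 839).
Check: 271² = 73441 ≡ 448 (mod 839). The two roots are 271 and 568.

271, 568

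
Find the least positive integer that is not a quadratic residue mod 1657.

5

(2/1657) = +1, so 2 is a residue.
(3/1657) = +1, so 3 is a residue.
(4/1657) = +1, so 4 is a residue.
(5/1657) = −1, so 5 is the smallest positive non-residue mod 1657.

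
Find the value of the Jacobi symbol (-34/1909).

First reduce: -34 ≡ 1875 (mod 1909).
Reciprocity: 1875 ≡ 3 and 1909 ≡ 1 (mod 4), so (1875/1909) = +(1909/1875).
Reduce top mod 1875: now compute (34/1875).
Pull out 2: since 1875 ≡ 3 (mod 8), (2/1875) = -1.
Reciprocity: 17 ≡ 1 and 1875 ≡ 3 (mod 4), so (17/1875) = +(1875/17).
Reduce top mod 17: now compute (5/17).
Reciprocity: 5 ≡ 1 and 17 ≡ 1 (mod 4), so (5/17) = +(17/5).
Reduce top mod 5: now compute (2/5).
Pull out 2: since 5 ≡ 5 (mod 8), (2/5) = -1.
Reached (1/5) = 1. Collecting the sign flips along the way, the symbol is +1.

1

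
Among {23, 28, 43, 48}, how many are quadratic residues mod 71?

2

(23/71) = -1 → non-residue.
(28/71) = -1 → non-residue.
(43/71) = +1 → QR.
(48/71) = +1 → QR.
Total quadratic residues among the 4: 2.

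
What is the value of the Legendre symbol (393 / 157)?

Euler's criterion: (393/157) ≡ 79^78 (mod 157).
79^2 ≡ 118 (mod 157)
79^4 ≡ 108 (mod 157)
79^8 ≡ 46 (mod 157)
79^16 ≡ 75 (mod 157)
79^32 ≡ 130 (mod 157)
79^64 ≡ 101 (mod 157)
79^78 = 79^(64+8+4+2) ≡ 156 (mod 157).
Result is 156 ≡ −1, so (393/157) = −1.

-1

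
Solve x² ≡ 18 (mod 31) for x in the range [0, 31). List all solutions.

7, 24

Since 31 ≡ 3 (mod 4), a square root of 18 is 18^((31+1)/4) = 18^8 mod 31.
Repeated squaring: 18^2≡14, 18^4≡10, 18^8≡7 (mod 31).
18^8 = 18^(8) ≡ 7 (mod 31).
Check: 7² = 49 ≡ 18 (mod 31). The two roots are 7 and 24.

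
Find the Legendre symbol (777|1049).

Euler's criterion: (777/1049) ≡ 777^524 (mod 1049).
777^2 ≡ 554 (mod 1049)
777^4 ≡ 608 (mod 1049)
777^8 ≡ 416 (mod 1049)
777^16 ≡ 1020 (mod 1049)
777^32 ≡ 841 (mod 1049)
777^64 ≡ 255 (mod 1049)
777^128 ≡ 1036 (mod 1049)
777^256 ≡ 169 (mod 1049)
777^512 ≡ 238 (mod 1049)
777^524 = 777^(512+8+4) ≡ 1048 (mod 1049).
Result is 1048 ≡ −1, so (777/1049) = −1.

-1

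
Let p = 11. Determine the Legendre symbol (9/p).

Euler's criterion: (9/11) ≡ 9^5 (mod 11).
9^2 ≡ 4 (mod 11)
9^4 ≡ 5 (mod 11)
9^5 = 9^(4+1) ≡ 1 (mod 11).
Result is 1, so (9/11) = 1.

1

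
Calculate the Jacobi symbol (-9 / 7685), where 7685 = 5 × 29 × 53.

First reduce: -9 ≡ 7676 (mod 7685).
Pull out 2^2: since 7685 ≡ 5 (mod 8), (2/7685) = -1, so (2/7685)^2 = +1.
Reciprocity: 1919 ≡ 3 and 7685 ≡ 1 (mod 4), so (1919/7685) = +(7685/1919).
Reduce top mod 1919: now compute (9/1919).
Reciprocity: 9 ≡ 1 and 1919 ≡ 3 (mod 4), so (9/1919) = +(1919/9).
Reduce top mod 9: now compute (2/9).
Pull out 2: since 9 ≡ 1 (mod 8), (2/9) = +1.
Reached (1/9) = 1. Collecting the sign flips along the way, the symbol is +1.

1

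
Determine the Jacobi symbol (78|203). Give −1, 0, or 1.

1

Pull out 2: since 203 ≡ 3 (mod 8), (2/203) = -1.
Reciprocity: 39 ≡ 3 and 203 ≡ 3 (mod 4), so (39/203) = −(203/39).
Reduce top mod 39: now compute (8/39).
Pull out 2^3: since 39 ≡ 7 (mod 8), (2/39) = +1, so (2/39)^3 = +1.
Reached (1/39) = 1. Collecting the sign flips along the way, the symbol is +1.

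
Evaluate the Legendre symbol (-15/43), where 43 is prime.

Euler's criterion: (-15/43) ≡ 28^21 (mod 43).
28^2 ≡ 10 (mod 43)
28^4 ≡ 14 (mod 43)
28^8 ≡ 24 (mod 43)
28^16 ≡ 17 (mod 43)
28^21 = 28^(16+4+1) ≡ 42 (mod 43).
Result is 42 ≡ −1, so (-15/43) = −1.

-1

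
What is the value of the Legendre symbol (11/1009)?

-1

Reciprocity: 11 ≡ 3 and 1009 ≡ 1 (mod 4), so (11/1009) = +(1009/11).
Reduce top mod 11: now compute (8/11).
Pull out 2^3: since 11 ≡ 3 (mod 8), (2/11) = -1, so (2/11)^3 = -1.
Reached (1/11) = 1. Collecting the sign flips along the way, the symbol is -1.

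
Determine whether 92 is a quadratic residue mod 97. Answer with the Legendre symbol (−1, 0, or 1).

Pull out 2^2: since 97 ≡ 1 (mod 8), (2/97) = +1, so (2/97)^2 = +1.
Reciprocity: 23 ≡ 3 and 97 ≡ 1 (mod 4), so (23/97) = +(97/23).
Reduce top mod 23: now compute (5/23).
Reciprocity: 5 ≡ 1 and 23 ≡ 3 (mod 4), so (5/23) = +(23/5).
Reduce top mod 5: now compute (3/5).
Reciprocity: 3 ≡ 3 and 5 ≡ 1 (mod 4), so (3/5) = +(5/3).
Reduce top mod 3: now compute (2/3).
Pull out 2: since 3 ≡ 3 (mod 8), (2/3) = -1.
Reached (1/3) = 1. Collecting the sign flips along the way, the symbol is -1.

-1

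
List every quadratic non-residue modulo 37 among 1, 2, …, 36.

Square k = 1,…,18 (k and 37−k give the same square):
1²=1, 2²=4, 3²=9, 4²=16, 5²=25, 6²=36, 7²≡12, 8²≡27, 9²≡7, 10²≡26, 11²≡10, 12²≡33, 13²≡21, 14²≡11, 15²≡3, 16²≡34, 17²≡30, 18²≡28 (mod 37).
The residues are {1, 3, 4, 7, 9, 10, 11, 12, 16, 21, 25, 26, 27, 28, 30, 33, 34, 36}; the non-residues are the remaining 18 nonzero classes.

2, 5, 6, 8, 13, 14, 15, 17, 18, 19, 20, 22, 23, 24, 29, 31, 32, 35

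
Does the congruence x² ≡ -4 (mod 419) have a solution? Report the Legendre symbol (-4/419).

Euler's criterion: (-4/419) ≡ 415^209 (mod 419).
415^2 ≡ 16 (mod 419)
415^4 ≡ 256 (mod 419)
415^8 ≡ 172 (mod 419)
415^16 ≡ 254 (mod 419)
415^32 ≡ 409 (mod 419)
415^64 ≡ 100 (mod 419)
415^128 ≡ 363 (mod 419)
415^209 = 415^(128+64+16+1) ≡ 418 (mod 419).
Result is 418 ≡ −1, so (-4/419) = −1.

-1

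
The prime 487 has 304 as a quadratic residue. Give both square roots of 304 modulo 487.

230, 257

Since 487 ≡ 3 (mod 4), a square root of 304 is 304^((487+1)/4) = 304^122 mod 487.
Repeated squaring: 304^2≡373, 304^4≡334, 304^8≡33, 304^16≡115, 304^32≡76, 304^64≡419 (mod 487).
304^122 = 304^(64+32+16+8+2) ≡ 230 (mod 487).
Check: 230² = 52900 ≡ 304 (mod 487). The two roots are 230 and 257.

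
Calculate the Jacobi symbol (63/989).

Reciprocity: 63 ≡ 3 and 989 ≡ 1 (mod 4), so (63/989) = +(989/63).
Reduce top mod 63: now compute (44/63).
Pull out 2^2: since 63 ≡ 7 (mod 8), (2/63) = +1, so (2/63)^2 = +1.
Reciprocity: 11 ≡ 3 and 63 ≡ 3 (mod 4), so (11/63) = −(63/11).
Reduce top mod 11: now compute (8/11).
Pull out 2^3: since 11 ≡ 3 (mod 8), (2/11) = -1, so (2/11)^3 = -1.
Reached (1/11) = 1. Collecting the sign flips along the way, the symbol is +1.

1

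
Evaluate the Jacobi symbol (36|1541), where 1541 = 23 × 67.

1

Pull out 2^2: since 1541 ≡ 5 (mod 8), (2/1541) = -1, so (2/1541)^2 = +1.
Reciprocity: 9 ≡ 1 and 1541 ≡ 1 (mod 4), so (9/1541) = +(1541/9).
Reduce top mod 9: now compute (2/9).
Pull out 2: since 9 ≡ 1 (mod 8), (2/9) = +1.
Reached (1/9) = 1. Collecting the sign flips along the way, the symbol is +1.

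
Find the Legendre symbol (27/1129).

Reciprocity: 27 ≡ 3 and 1129 ≡ 1 (mod 4), so (27/1129) = +(1129/27).
Reduce top mod 27: now compute (22/27).
Pull out 2: since 27 ≡ 3 (mod 8), (2/27) = -1.
Reciprocity: 11 ≡ 3 and 27 ≡ 3 (mod 4), so (11/27) = −(27/11).
Reduce top mod 11: now compute (5/11).
Reciprocity: 5 ≡ 1 and 11 ≡ 3 (mod 4), so (5/11) = +(11/5).
Reduce top mod 5: now compute (1/5).
Reached (1/5) = 1. Collecting the sign flips along the way, the symbol is +1.

1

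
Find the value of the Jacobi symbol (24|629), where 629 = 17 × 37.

1

Pull out 2^3: since 629 ≡ 5 (mod 8), (2/629) = -1, so (2/629)^3 = -1.
Reciprocity: 3 ≡ 3 and 629 ≡ 1 (mod 4), so (3/629) = +(629/3).
Reduce top mod 3: now compute (2/3).
Pull out 2: since 3 ≡ 3 (mod 8), (2/3) = -1.
Reached (1/3) = 1. Collecting the sign flips along the way, the symbol is +1.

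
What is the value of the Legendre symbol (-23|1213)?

First reduce: -23 ≡ 1190 (mod 1213).
Pull out 2: since 1213 ≡ 5 (mod 8), (2/1213) = -1.
Reciprocity: 595 ≡ 3 and 1213 ≡ 1 (mod 4), so (595/1213) = +(1213/595).
Reduce top mod 595: now compute (23/595).
Reciprocity: 23 ≡ 3 and 595 ≡ 3 (mod 4), so (23/595) = −(595/23).
Reduce top mod 23: now compute (20/23).
Pull out 2^2: since 23 ≡ 7 (mod 8), (2/23) = +1, so (2/23)^2 = +1.
Reciprocity: 5 ≡ 1 and 23 ≡ 3 (mod 4), so (5/23) = +(23/5).
Reduce top mod 5: now compute (3/5).
Reciprocity: 3 ≡ 3 and 5 ≡ 1 (mod 4), so (3/5) = +(5/3).
Reduce top mod 3: now compute (2/3).
Pull out 2: since 3 ≡ 3 (mod 8), (2/3) = -1.
Reached (1/3) = 1. Collecting the sign flips along the way, the symbol is -1.

-1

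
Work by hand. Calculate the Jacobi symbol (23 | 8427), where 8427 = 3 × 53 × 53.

Reciprocity: 23 ≡ 3 and 8427 ≡ 3 (mod 4), so (23/8427) = −(8427/23).
Reduce top mod 23: now compute (9/23).
Reciprocity: 9 ≡ 1 and 23 ≡ 3 (mod 4), so (9/23) = +(23/9).
Reduce top mod 9: now compute (5/9).
Reciprocity: 5 ≡ 1 and 9 ≡ 1 (mod 4), so (5/9) = +(9/5).
Reduce top mod 5: now compute (4/5).
Pull out 2^2: since 5 ≡ 5 (mod 8), (2/5) = -1, so (2/5)^2 = +1.
Reached (1/5) = 1. Collecting the sign flips along the way, the symbol is -1.

-1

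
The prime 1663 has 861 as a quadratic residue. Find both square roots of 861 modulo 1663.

206, 1457

Since 1663 ≡ 3 (mod 4), a square root of 861 is 861^((1663+1)/4) = 861^416 mod 1663.
Repeated squaring: 861^2≡1286, 861^4≡774, 861^8≡396, 861^16≡494, 861^32≡1238, 861^64≡1021, 861^128≡1403, 861^256≡1080 (mod 1663).
861^416 = 861^(256+128+32) ≡ 1457 (mod 1663).
Check: 1457² = 2122849 ≡ 861 (mod 1663). The two roots are 206 and 1457.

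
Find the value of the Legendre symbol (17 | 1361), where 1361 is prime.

Reciprocity: 17 ≡ 1 and 1361 ≡ 1 (mod 4), so (17/1361) = +(1361/17).
Reduce top mod 17: now compute (1/17).
Reached (1/17) = 1. Collecting the sign flips along the way, the symbol is +1.

1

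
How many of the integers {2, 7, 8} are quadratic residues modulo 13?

0

(2/13) = -1 → non-residue.
(7/13) = -1 → non-residue.
(8/13) = -1 → non-residue.
Total quadratic residues among the 3: 0.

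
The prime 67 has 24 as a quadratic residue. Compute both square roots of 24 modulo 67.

15, 52

Since 67 ≡ 3 (mod 4), a square root of 24 is 24^((67+1)/4) = 24^17 mod 67.
Repeated squaring: 24^2≡40, 24^4≡59, 24^8≡64, 24^16≡9 (mod 67).
24^17 = 24^(16+1) ≡ 15 (mod 67).
Check: 15² = 225 ≡ 24 (mod 67). The two roots are 15 and 52.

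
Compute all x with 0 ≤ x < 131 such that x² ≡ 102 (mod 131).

Since 131 ≡ 3 (mod 4), a square root of 102 is 102^((131+1)/4) = 102^33 mod 131.
Repeated squaring: 102^2≡55, 102^4≡12, 102^8≡13, 102^16≡38, 102^32≡3 (mod 131).
102^33 = 102^(32+1) ≡ 44 (mod 131).
Check: 44² = 1936 ≡ 102 (mod 131). The two roots are 44 and 87.

44, 87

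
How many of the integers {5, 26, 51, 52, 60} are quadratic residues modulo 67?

2

(5/67) = -1 → non-residue.
(26/67) = +1 → QR.
(51/67) = -1 → non-residue.
(52/67) = -1 → non-residue.
(60/67) = +1 → QR.
Total quadratic residues among the 5: 2.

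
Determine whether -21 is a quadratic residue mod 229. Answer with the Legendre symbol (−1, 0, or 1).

-1

Euler's criterion: (-21/229) ≡ 208^114 (mod 229).
208^2 ≡ 212 (mod 229)
208^4 ≡ 60 (mod 229)
208^8 ≡ 165 (mod 229)
208^16 ≡ 203 (mod 229)
208^32 ≡ 218 (mod 229)
208^64 ≡ 121 (mod 229)
208^114 = 208^(64+32+16+2) ≡ 228 (mod 229).
Result is 228 ≡ −1, so (-21/229) = −1.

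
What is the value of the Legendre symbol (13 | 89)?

Reciprocity: 13 ≡ 1 and 89 ≡ 1 (mod 4), so (13/89) = +(89/13).
Reduce top mod 13: now compute (11/13).
Reciprocity: 11 ≡ 3 and 13 ≡ 1 (mod 4), so (11/13) = +(13/11).
Reduce top mod 11: now compute (2/11).
Pull out 2: since 11 ≡ 3 (mod 8), (2/11) = -1.
Reached (1/11) = 1. Collecting the sign flips along the way, the symbol is -1.

-1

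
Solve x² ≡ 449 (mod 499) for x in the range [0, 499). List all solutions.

Since 499 ≡ 3 (mod 4), a square root of 449 is 449^((499+1)/4) = 449^125 mod 499.
Repeated squaring: 449^2≡5, 449^4≡25, 449^8≡126, 449^16≡407, 449^32≡480, 449^64≡361 (mod 499).
449^125 = 449^(64+32+16+8+4+1) ≡ 335 (mod 499).
Check: 335² = 112225 ≡ 449 (mod 499). The two roots are 164 and 335.

164, 335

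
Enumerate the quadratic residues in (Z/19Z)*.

1,4,5,6,7,9,11,16,17

Square k = 1,…,9 (k and 19−k give the same square):
1²=1, 2²=4, 3²=9, 4²=16, 5²≡6, 6²≡17, 7²≡11, 8²≡7, 9²≡5 (mod 19).
So the quadratic residues mod 19 are {1, 4, 5, 6, 7, 9, 11, 16, 17}.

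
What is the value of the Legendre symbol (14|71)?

-1

Pull out 2: since 71 ≡ 7 (mod 8), (2/71) = +1.
Reciprocity: 7 ≡ 3 and 71 ≡ 3 (mod 4), so (7/71) = −(71/7).
Reduce top mod 7: now compute (1/7).
Reached (1/7) = 1. Collecting the sign flips along the way, the symbol is -1.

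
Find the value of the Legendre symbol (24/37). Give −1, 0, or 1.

Euler's criterion: (24/37) ≡ 24^18 (mod 37).
24^2 ≡ 21 (mod 37)
24^4 ≡ 34 (mod 37)
24^8 ≡ 9 (mod 37)
24^16 ≡ 7 (mod 37)
24^18 = 24^(16+2) ≡ 36 (mod 37).
Result is 36 ≡ −1, so (24/37) = −1.

-1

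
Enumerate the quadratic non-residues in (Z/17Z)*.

3,5,6,7,10,11,12,14

Square k = 1,…,8 (k and 17−k give the same square):
1²=1, 2²=4, 3²=9, 4²=16, 5²≡8, 6²≡2, 7²≡15, 8²≡13 (mod 17).
The residues are {1, 2, 4, 8, 9, 13, 15, 16}; the non-residues are the remaining 8 nonzero classes.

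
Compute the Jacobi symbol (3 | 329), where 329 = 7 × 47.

Reciprocity: 3 ≡ 3 and 329 ≡ 1 (mod 4), so (3/329) = +(329/3).
Reduce top mod 3: now compute (2/3).
Pull out 2: since 3 ≡ 3 (mod 8), (2/3) = -1.
Reached (1/3) = 1. Collecting the sign flips along the way, the symbol is -1.

-1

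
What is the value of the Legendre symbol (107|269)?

-1

Euler's criterion: (107/269) ≡ 107^134 (mod 269).
107^2 ≡ 151 (mod 269)
107^4 ≡ 205 (mod 269)
107^8 ≡ 61 (mod 269)
107^16 ≡ 224 (mod 269)
107^32 ≡ 142 (mod 269)
107^64 ≡ 258 (mod 269)
107^128 ≡ 121 (mod 269)
107^134 = 107^(128+4+2) ≡ 268 (mod 269).
Result is 268 ≡ −1, so (107/269) = −1.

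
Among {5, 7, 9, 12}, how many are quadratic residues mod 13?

2

(5/13) = -1 → non-residue.
(7/13) = -1 → non-residue.
(9/13) = +1 → QR.
(12/13) = +1 → QR.
Total quadratic residues among the 4: 2.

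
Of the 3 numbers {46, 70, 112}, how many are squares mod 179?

2

(46/179) = +1 → QR.
(70/179) = +1 → QR.
(112/179) = -1 → non-residue.
Total quadratic residues among the 3: 2.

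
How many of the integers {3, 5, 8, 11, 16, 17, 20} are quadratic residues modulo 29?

(3/29) = -1 → non-residue.
(5/29) = +1 → QR.
(8/29) = -1 → non-residue.
(11/29) = -1 → non-residue.
(16/29) = +1 → QR.
(17/29) = -1 → non-residue.
(20/29) = +1 → QR.
Total quadratic residues among the 7: 3.

3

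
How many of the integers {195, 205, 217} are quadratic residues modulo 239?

0

(195/239) = -1 → non-residue.
(205/239) = -1 → non-residue.
(217/239) = -1 → non-residue.
Total quadratic residues among the 3: 0.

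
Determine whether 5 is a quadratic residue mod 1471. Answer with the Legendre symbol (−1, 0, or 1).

1

Reciprocity: 5 ≡ 1 and 1471 ≡ 3 (mod 4), so (5/1471) = +(1471/5).
Reduce top mod 5: now compute (1/5).
Reached (1/5) = 1. Collecting the sign flips along the way, the symbol is +1.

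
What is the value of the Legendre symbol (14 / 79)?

Euler's criterion: (14/79) ≡ 14^39 (mod 79).
14^2 ≡ 38 (mod 79)
14^4 ≡ 22 (mod 79)
14^8 ≡ 10 (mod 79)
14^16 ≡ 21 (mod 79)
14^32 ≡ 46 (mod 79)
14^39 = 14^(32+4+2+1) ≡ 78 (mod 79).
Result is 78 ≡ −1, so (14/79) = −1.

-1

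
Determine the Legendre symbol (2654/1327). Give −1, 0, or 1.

First reduce: 2654 ≡ 0 (mod 1327).
Top reduces to 0: gcd > 1, so the symbol is 0.

0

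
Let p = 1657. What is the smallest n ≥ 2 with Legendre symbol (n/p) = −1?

(2/1657) = +1, so 2 is a residue.
(3/1657) = +1, so 3 is a residue.
(4/1657) = +1, so 4 is a residue.
(5/1657) = −1, so 5 is the smallest positive non-residue mod 1657.

5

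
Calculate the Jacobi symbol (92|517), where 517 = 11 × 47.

-1

Pull out 2^2: since 517 ≡ 5 (mod 8), (2/517) = -1, so (2/517)^2 = +1.
Reciprocity: 23 ≡ 3 and 517 ≡ 1 (mod 4), so (23/517) = +(517/23).
Reduce top mod 23: now compute (11/23).
Reciprocity: 11 ≡ 3 and 23 ≡ 3 (mod 4), so (11/23) = −(23/11).
Reduce top mod 11: now compute (1/11).
Reached (1/11) = 1. Collecting the sign flips along the way, the symbol is -1.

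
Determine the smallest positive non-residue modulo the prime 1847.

5

(2/1847) = +1, so 2 is a residue.
(3/1847) = +1, so 3 is a residue.
(4/1847) = +1, so 4 is a residue.
(5/1847) = −1, so 5 is the smallest positive non-residue mod 1847.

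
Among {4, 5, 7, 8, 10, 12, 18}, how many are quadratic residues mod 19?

3

(4/19) = +1 → QR.
(5/19) = +1 → QR.
(7/19) = +1 → QR.
(8/19) = -1 → non-residue.
(10/19) = -1 → non-residue.
(12/19) = -1 → non-residue.
(18/19) = -1 → non-residue.
Total quadratic residues among the 7: 3.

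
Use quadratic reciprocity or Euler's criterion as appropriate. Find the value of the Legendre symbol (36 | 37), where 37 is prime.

Pull out 2^2: since 37 ≡ 5 (mod 8), (2/37) = -1, so (2/37)^2 = +1.
Reciprocity: 9 ≡ 1 and 37 ≡ 1 (mod 4), so (9/37) = +(37/9).
Reduce top mod 9: now compute (1/9).
Reached (1/9) = 1. Collecting the sign flips along the way, the symbol is +1.

1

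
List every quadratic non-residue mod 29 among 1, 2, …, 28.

2,3,8,10,11,12,14,15,17,18,19,21,26,27

Square k = 1,…,14 (k and 29−k give the same square):
1²=1, 2²=4, 3²=9, 4²=16, 5²=25, 6²≡7, 7²≡20, 8²≡6, 9²≡23, 10²≡13, 11²≡5, 12²≡28, 13²≡24, 14²≡22 (mod 29).
The residues are {1, 4, 5, 6, 7, 9, 13, 16, 20, 22, 23, 24, 25, 28}; the non-residues are the remaining 14 nonzero classes.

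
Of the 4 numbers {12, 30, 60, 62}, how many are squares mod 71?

3

(12/71) = +1 → QR.
(30/71) = +1 → QR.
(60/71) = +1 → QR.
(62/71) = -1 → non-residue.
Total quadratic residues among the 4: 3.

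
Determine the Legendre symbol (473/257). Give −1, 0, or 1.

Euler's criterion: (473/257) ≡ 216^128 (mod 257).
216^2 ≡ 139 (mod 257)
216^4 ≡ 46 (mod 257)
216^8 ≡ 60 (mod 257)
216^16 ≡ 2 (mod 257)
216^32 ≡ 4 (mod 257)
216^64 ≡ 16 (mod 257)
216^128 ≡ 256 (mod 257)
216^128 = 216^(128) ≡ 256 (mod 257).
Result is 256 ≡ −1, so (473/257) = −1.

-1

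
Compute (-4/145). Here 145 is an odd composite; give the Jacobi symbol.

1

First reduce: -4 ≡ 141 (mod 145).
Reciprocity: 141 ≡ 1 and 145 ≡ 1 (mod 4), so (141/145) = +(145/141).
Reduce top mod 141: now compute (4/141).
Pull out 2^2: since 141 ≡ 5 (mod 8), (2/141) = -1, so (2/141)^2 = +1.
Reached (1/141) = 1. Collecting the sign flips along the way, the symbol is +1.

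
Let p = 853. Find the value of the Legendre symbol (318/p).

1

Pull out 2: since 853 ≡ 5 (mod 8), (2/853) = -1.
Reciprocity: 159 ≡ 3 and 853 ≡ 1 (mod 4), so (159/853) = +(853/159).
Reduce top mod 159: now compute (58/159).
Pull out 2: since 159 ≡ 7 (mod 8), (2/159) = +1.
Reciprocity: 29 ≡ 1 and 159 ≡ 3 (mod 4), so (29/159) = +(159/29).
Reduce top mod 29: now compute (14/29).
Pull out 2: since 29 ≡ 5 (mod 8), (2/29) = -1.
Reciprocity: 7 ≡ 3 and 29 ≡ 1 (mod 4), so (7/29) = +(29/7).
Reduce top mod 7: now compute (1/7).
Reached (1/7) = 1. Collecting the sign flips along the way, the symbol is +1.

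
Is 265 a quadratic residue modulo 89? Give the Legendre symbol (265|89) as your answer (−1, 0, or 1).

1

First reduce: 265 ≡ 87 (mod 89).
Reciprocity: 87 ≡ 3 and 89 ≡ 1 (mod 4), so (87/89) = +(89/87).
Reduce top mod 87: now compute (2/87).
Pull out 2: since 87 ≡ 7 (mod 8), (2/87) = +1.
Reached (1/87) = 1. Collecting the sign flips along the way, the symbol is +1.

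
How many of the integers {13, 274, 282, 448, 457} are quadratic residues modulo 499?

2

(13/499) = -1 → non-residue.
(274/499) = -1 → non-residue.
(282/499) = +1 → QR.
(448/499) = -1 → non-residue.
(457/499) = +1 → QR.
Total quadratic residues among the 5: 2.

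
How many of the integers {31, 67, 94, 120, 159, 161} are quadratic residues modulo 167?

2

(31/167) = +1 → QR.
(67/167) = -1 → non-residue.
(94/167) = +1 → QR.
(120/167) = -1 → non-residue.
(159/167) = -1 → non-residue.
(161/167) = -1 → non-residue.
Total quadratic residues among the 6: 2.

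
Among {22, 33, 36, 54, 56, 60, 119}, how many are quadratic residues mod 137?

5

(22/137) = +1 → QR.
(33/137) = -1 → non-residue.
(36/137) = +1 → QR.
(54/137) = -1 → non-residue.
(56/137) = +1 → QR.
(60/137) = +1 → QR.
(119/137) = +1 → QR.
Total quadratic residues among the 7: 5.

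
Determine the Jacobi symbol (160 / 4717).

1

Pull out 2^5: since 4717 ≡ 5 (mod 8), (2/4717) = -1, so (2/4717)^5 = -1.
Reciprocity: 5 ≡ 1 and 4717 ≡ 1 (mod 4), so (5/4717) = +(4717/5).
Reduce top mod 5: now compute (2/5).
Pull out 2: since 5 ≡ 5 (mod 8), (2/5) = -1.
Reached (1/5) = 1. Collecting the sign flips along the way, the symbol is +1.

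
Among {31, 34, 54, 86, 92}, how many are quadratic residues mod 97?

(31/97) = +1 → QR.
(34/97) = -1 → non-residue.
(54/97) = +1 → QR.
(86/97) = +1 → QR.
(92/97) = -1 → non-residue.
Total quadratic residues among the 5: 3.

3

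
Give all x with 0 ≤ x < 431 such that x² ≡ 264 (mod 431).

Since 431 ≡ 3 (mod 4), a square root of 264 is 264^((431+1)/4) = 264^108 mod 431.
Repeated squaring: 264^2≡305, 264^4≡360, 264^8≡300, 264^16≡352, 264^32≡207, 264^64≡180 (mod 431).
264^108 = 264^(64+32+8+4) ≡ 228 (mod 431).
Check: 228² = 51984 ≡ 264 (mod 431). The two roots are 203 and 228.

203, 228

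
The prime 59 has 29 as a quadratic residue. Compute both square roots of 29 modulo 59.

Since 59 ≡ 3 (mod 4), a square root of 29 is 29^((59+1)/4) = 29^15 mod 59.
Repeated squaring: 29^2≡15, 29^4≡48, 29^8≡3 (mod 59).
29^15 = 29^(8+4+2+1) ≡ 41 (mod 59).
Check: 41² = 1681 ≡ 29 (mod 59). The two roots are 18 and 41.

18, 41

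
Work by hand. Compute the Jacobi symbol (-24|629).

First reduce: -24 ≡ 605 (mod 629).
Reciprocity: 605 ≡ 1 and 629 ≡ 1 (mod 4), so (605/629) = +(629/605).
Reduce top mod 605: now compute (24/605).
Pull out 2^3: since 605 ≡ 5 (mod 8), (2/605) = -1, so (2/605)^3 = -1.
Reciprocity: 3 ≡ 3 and 605 ≡ 1 (mod 4), so (3/605) = +(605/3).
Reduce top mod 3: now compute (2/3).
Pull out 2: since 3 ≡ 3 (mod 8), (2/3) = -1.
Reached (1/3) = 1. Collecting the sign flips along the way, the symbol is +1.

1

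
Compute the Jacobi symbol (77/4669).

Reciprocity: 77 ≡ 1 and 4669 ≡ 1 (mod 4), so (77/4669) = +(4669/77).
Reduce top mod 77: now compute (49/77).
Reciprocity: 49 ≡ 1 and 77 ≡ 1 (mod 4), so (49/77) = +(77/49).
Reduce top mod 49: now compute (28/49).
Pull out 2^2: since 49 ≡ 1 (mod 8), (2/49) = +1, so (2/49)^2 = +1.
Reciprocity: 7 ≡ 3 and 49 ≡ 1 (mod 4), so (7/49) = +(49/7).
Reduce top mod 7: now compute (0/7).
Top reduces to 0: gcd > 1, so the symbol is 0.

0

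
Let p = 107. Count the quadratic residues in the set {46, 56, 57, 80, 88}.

(46/107) = -1 → non-residue.
(56/107) = +1 → QR.
(57/107) = +1 → QR.
(80/107) = -1 → non-residue.
(88/107) = -1 → non-residue.
Total quadratic residues among the 5: 2.

2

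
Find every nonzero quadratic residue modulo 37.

Square k = 1,…,18 (k and 37−k give the same square):
1²=1, 2²=4, 3²=9, 4²=16, 5²=25, 6²=36, 7²≡12, 8²≡27, 9²≡7, 10²≡26, 11²≡10, 12²≡33, 13²≡21, 14²≡11, 15²≡3, 16²≡34, 17²≡30, 18²≡28 (mod 37).
So the quadratic residues mod 37 are {1, 3, 4, 7, 9, 10, 11, 12, 16, 21, 25, 26, 27, 28, 30, 33, 34, 36}.

1,3,4,7,9,10,11,12,16,21,25,26,27,28,30,33,34,36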